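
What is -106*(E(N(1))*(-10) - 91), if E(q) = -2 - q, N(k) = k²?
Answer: 6466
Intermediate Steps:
-106*(E(N(1))*(-10) - 91) = -106*((-2 - 1*1²)*(-10) - 91) = -106*((-2 - 1*1)*(-10) - 91) = -106*((-2 - 1)*(-10) - 91) = -106*(-3*(-10) - 91) = -106*(30 - 91) = -106*(-61) = 6466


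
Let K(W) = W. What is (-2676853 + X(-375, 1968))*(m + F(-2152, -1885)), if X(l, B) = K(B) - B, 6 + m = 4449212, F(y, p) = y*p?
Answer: -22768578160278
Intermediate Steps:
F(y, p) = p*y
m = 4449206 (m = -6 + 4449212 = 4449206)
X(l, B) = 0 (X(l, B) = B - B = 0)
(-2676853 + X(-375, 1968))*(m + F(-2152, -1885)) = (-2676853 + 0)*(4449206 - 1885*(-2152)) = -2676853*(4449206 + 4056520) = -2676853*8505726 = -22768578160278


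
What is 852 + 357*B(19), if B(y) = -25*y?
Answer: -168723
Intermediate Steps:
852 + 357*B(19) = 852 + 357*(-25*19) = 852 + 357*(-475) = 852 - 169575 = -168723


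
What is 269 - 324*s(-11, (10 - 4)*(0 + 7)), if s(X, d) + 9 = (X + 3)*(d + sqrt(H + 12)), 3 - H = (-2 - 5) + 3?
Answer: 112049 + 2592*sqrt(19) ≈ 1.2335e+5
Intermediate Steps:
H = 7 (H = 3 - ((-2 - 5) + 3) = 3 - (-7 + 3) = 3 - 1*(-4) = 3 + 4 = 7)
s(X, d) = -9 + (3 + X)*(d + sqrt(19)) (s(X, d) = -9 + (X + 3)*(d + sqrt(7 + 12)) = -9 + (3 + X)*(d + sqrt(19)))
269 - 324*s(-11, (10 - 4)*(0 + 7)) = 269 - 324*(-9 + 3*((10 - 4)*(0 + 7)) + 3*sqrt(19) - 11*(10 - 4)*(0 + 7) - 11*sqrt(19)) = 269 - 324*(-9 + 3*(6*7) + 3*sqrt(19) - 66*7 - 11*sqrt(19)) = 269 - 324*(-9 + 3*42 + 3*sqrt(19) - 11*42 - 11*sqrt(19)) = 269 - 324*(-9 + 126 + 3*sqrt(19) - 462 - 11*sqrt(19)) = 269 - 324*(-345 - 8*sqrt(19)) = 269 + (111780 + 2592*sqrt(19)) = 112049 + 2592*sqrt(19)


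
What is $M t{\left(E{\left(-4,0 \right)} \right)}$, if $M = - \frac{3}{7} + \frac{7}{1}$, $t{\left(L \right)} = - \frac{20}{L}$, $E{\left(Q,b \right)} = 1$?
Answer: $- \frac{920}{7} \approx -131.43$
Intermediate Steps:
$M = \frac{46}{7}$ ($M = \left(-3\right) \frac{1}{7} + 7 \cdot 1 = - \frac{3}{7} + 7 = \frac{46}{7} \approx 6.5714$)
$M t{\left(E{\left(-4,0 \right)} \right)} = \frac{46 \left(- \frac{20}{1}\right)}{7} = \frac{46 \left(\left(-20\right) 1\right)}{7} = \frac{46}{7} \left(-20\right) = - \frac{920}{7}$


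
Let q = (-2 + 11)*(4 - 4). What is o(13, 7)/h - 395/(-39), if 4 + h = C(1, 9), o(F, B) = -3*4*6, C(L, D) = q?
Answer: 1097/39 ≈ 28.128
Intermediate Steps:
q = 0 (q = 9*0 = 0)
C(L, D) = 0
o(F, B) = -72 (o(F, B) = -12*6 = -72)
h = -4 (h = -4 + 0 = -4)
o(13, 7)/h - 395/(-39) = -72/(-4) - 395/(-39) = -72*(-¼) - 395*(-1/39) = 18 + 395/39 = 1097/39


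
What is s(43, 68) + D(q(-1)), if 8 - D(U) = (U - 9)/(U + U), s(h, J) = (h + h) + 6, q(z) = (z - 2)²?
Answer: 100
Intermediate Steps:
q(z) = (-2 + z)²
s(h, J) = 6 + 2*h (s(h, J) = 2*h + 6 = 6 + 2*h)
D(U) = 8 - (-9 + U)/(2*U) (D(U) = 8 - (U - 9)/(U + U) = 8 - (-9 + U)/(2*U))
s(43, 68) + D(q(-1)) = (6 + 2*43) + 3*(3 + 5*(-2 - 1)²)/(2*((-2 - 1)²)) = (6 + 86) + 3*(3 + 5*(-3)²)/(2*((-3)²)) = 92 + (3/2)*(3 + 5*9)/9 = 92 + (3/2)*(⅑)*(3 + 45) = 92 + (3/2)*(⅑)*48 = 92 + 8 = 100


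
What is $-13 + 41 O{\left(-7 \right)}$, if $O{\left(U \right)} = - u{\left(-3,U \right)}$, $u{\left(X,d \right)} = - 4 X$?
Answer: $-505$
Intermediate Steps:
$O{\left(U \right)} = -12$ ($O{\left(U \right)} = - \left(-4\right) \left(-3\right) = \left(-1\right) 12 = -12$)
$-13 + 41 O{\left(-7 \right)} = -13 + 41 \left(-12\right) = -13 - 492 = -505$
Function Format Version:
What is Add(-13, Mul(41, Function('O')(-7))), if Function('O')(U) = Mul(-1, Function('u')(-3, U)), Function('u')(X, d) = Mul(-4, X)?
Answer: -505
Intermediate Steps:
Function('O')(U) = -12 (Function('O')(U) = Mul(-1, Mul(-4, -3)) = Mul(-1, 12) = -12)
Add(-13, Mul(41, Function('O')(-7))) = Add(-13, Mul(41, -12)) = Add(-13, -492) = -505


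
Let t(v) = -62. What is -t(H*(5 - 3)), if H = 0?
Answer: 62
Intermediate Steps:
-t(H*(5 - 3)) = -1*(-62) = 62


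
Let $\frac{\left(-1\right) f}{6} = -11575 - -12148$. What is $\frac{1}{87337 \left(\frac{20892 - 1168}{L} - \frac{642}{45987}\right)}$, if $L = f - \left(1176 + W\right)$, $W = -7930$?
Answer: $\frac{12707741}{6586073824941} \approx 1.9295 \cdot 10^{-6}$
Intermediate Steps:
$f = -3438$ ($f = - 6 \left(-11575 - -12148\right) = - 6 \left(-11575 + 12148\right) = \left(-6\right) 573 = -3438$)
$L = 3316$ ($L = -3438 - -6754 = -3438 + \left(-1176 + 7930\right) = -3438 + 6754 = 3316$)
$\frac{1}{87337 \left(\frac{20892 - 1168}{L} - \frac{642}{45987}\right)} = \frac{1}{87337 \left(\frac{20892 - 1168}{3316} - \frac{642}{45987}\right)} = \frac{1}{87337 \left(19724 \cdot \frac{1}{3316} - \frac{214}{15329}\right)} = \frac{1}{87337 \left(\frac{4931}{829} - \frac{214}{15329}\right)} = \frac{1}{87337 \cdot \frac{75409893}{12707741}} = \frac{1}{87337} \cdot \frac{12707741}{75409893} = \frac{12707741}{6586073824941}$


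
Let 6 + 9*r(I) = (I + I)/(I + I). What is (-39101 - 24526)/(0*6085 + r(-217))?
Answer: 572643/5 ≈ 1.1453e+5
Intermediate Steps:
r(I) = -5/9 (r(I) = -⅔ + ((I + I)/(I + I))/9 = -⅔ + ((2*I)/((2*I)))/9 = -⅔ + ((2*I)*(1/(2*I)))/9 = -⅔ + (⅑)*1 = -⅔ + ⅑ = -5/9)
(-39101 - 24526)/(0*6085 + r(-217)) = (-39101 - 24526)/(0*6085 - 5/9) = -63627/(0 - 5/9) = -63627/(-5/9) = -63627*(-9/5) = 572643/5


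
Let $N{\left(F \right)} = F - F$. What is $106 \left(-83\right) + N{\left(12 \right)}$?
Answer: $-8798$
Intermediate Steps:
$N{\left(F \right)} = 0$
$106 \left(-83\right) + N{\left(12 \right)} = 106 \left(-83\right) + 0 = -8798 + 0 = -8798$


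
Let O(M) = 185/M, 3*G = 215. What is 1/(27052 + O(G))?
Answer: 43/1163347 ≈ 3.6962e-5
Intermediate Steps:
G = 215/3 (G = (1/3)*215 = 215/3 ≈ 71.667)
1/(27052 + O(G)) = 1/(27052 + 185/(215/3)) = 1/(27052 + 185*(3/215)) = 1/(27052 + 111/43) = 1/(1163347/43) = 43/1163347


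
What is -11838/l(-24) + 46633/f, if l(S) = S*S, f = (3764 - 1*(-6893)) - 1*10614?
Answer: 4391929/4128 ≈ 1063.9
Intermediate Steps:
f = 43 (f = (3764 + 6893) - 10614 = 10657 - 10614 = 43)
l(S) = S**2
-11838/l(-24) + 46633/f = -11838/((-24)**2) + 46633/43 = -11838/576 + 46633*(1/43) = -11838*1/576 + 46633/43 = -1973/96 + 46633/43 = 4391929/4128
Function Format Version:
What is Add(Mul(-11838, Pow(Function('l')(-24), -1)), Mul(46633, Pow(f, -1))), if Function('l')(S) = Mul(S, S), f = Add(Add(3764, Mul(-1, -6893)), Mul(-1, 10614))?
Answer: Rational(4391929, 4128) ≈ 1063.9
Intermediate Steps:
f = 43 (f = Add(Add(3764, 6893), -10614) = Add(10657, -10614) = 43)
Function('l')(S) = Pow(S, 2)
Add(Mul(-11838, Pow(Function('l')(-24), -1)), Mul(46633, Pow(f, -1))) = Add(Mul(-11838, Pow(Pow(-24, 2), -1)), Mul(46633, Pow(43, -1))) = Add(Mul(-11838, Pow(576, -1)), Mul(46633, Rational(1, 43))) = Add(Mul(-11838, Rational(1, 576)), Rational(46633, 43)) = Add(Rational(-1973, 96), Rational(46633, 43)) = Rational(4391929, 4128)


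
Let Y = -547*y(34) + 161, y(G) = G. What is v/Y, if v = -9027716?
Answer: 9027716/18437 ≈ 489.65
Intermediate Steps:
Y = -18437 (Y = -547*34 + 161 = -18598 + 161 = -18437)
v/Y = -9027716/(-18437) = -9027716*(-1/18437) = 9027716/18437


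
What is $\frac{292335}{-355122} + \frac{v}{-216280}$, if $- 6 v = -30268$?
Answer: $- \frac{1806046831}{2133494060} \approx -0.84652$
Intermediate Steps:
$v = \frac{15134}{3}$ ($v = \left(- \frac{1}{6}\right) \left(-30268\right) = \frac{15134}{3} \approx 5044.7$)
$\frac{292335}{-355122} + \frac{v}{-216280} = \frac{292335}{-355122} + \frac{15134}{3 \left(-216280\right)} = 292335 \left(- \frac{1}{355122}\right) + \frac{15134}{3} \left(- \frac{1}{216280}\right) = - \frac{97445}{118374} - \frac{7567}{324420} = - \frac{1806046831}{2133494060}$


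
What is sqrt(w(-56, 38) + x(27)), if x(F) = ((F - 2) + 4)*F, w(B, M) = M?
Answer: sqrt(821) ≈ 28.653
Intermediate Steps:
x(F) = F*(2 + F) (x(F) = ((-2 + F) + 4)*F = (2 + F)*F = F*(2 + F))
sqrt(w(-56, 38) + x(27)) = sqrt(38 + 27*(2 + 27)) = sqrt(38 + 27*29) = sqrt(38 + 783) = sqrt(821)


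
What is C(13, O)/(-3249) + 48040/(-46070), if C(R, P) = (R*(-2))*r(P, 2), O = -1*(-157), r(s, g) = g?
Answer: -15368632/14968143 ≈ -1.0268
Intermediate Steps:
O = 157
C(R, P) = -4*R (C(R, P) = (R*(-2))*2 = -2*R*2 = -4*R)
C(13, O)/(-3249) + 48040/(-46070) = -4*13/(-3249) + 48040/(-46070) = -52*(-1/3249) + 48040*(-1/46070) = 52/3249 - 4804/4607 = -15368632/14968143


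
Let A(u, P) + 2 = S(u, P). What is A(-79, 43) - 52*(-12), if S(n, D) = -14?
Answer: 608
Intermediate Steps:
A(u, P) = -16 (A(u, P) = -2 - 14 = -16)
A(-79, 43) - 52*(-12) = -16 - 52*(-12) = -16 + 624 = 608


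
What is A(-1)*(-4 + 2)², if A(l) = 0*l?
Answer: 0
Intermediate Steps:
A(l) = 0
A(-1)*(-4 + 2)² = 0*(-4 + 2)² = 0*(-2)² = 0*4 = 0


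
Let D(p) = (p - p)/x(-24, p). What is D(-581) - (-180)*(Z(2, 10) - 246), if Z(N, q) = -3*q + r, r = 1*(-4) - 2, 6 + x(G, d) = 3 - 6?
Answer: -50760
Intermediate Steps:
x(G, d) = -9 (x(G, d) = -6 + (3 - 6) = -6 - 3 = -9)
r = -6 (r = -4 - 2 = -6)
Z(N, q) = -6 - 3*q (Z(N, q) = -3*q - 6 = -6 - 3*q)
D(p) = 0 (D(p) = (p - p)/(-9) = 0*(-1/9) = 0)
D(-581) - (-180)*(Z(2, 10) - 246) = 0 - (-180)*((-6 - 3*10) - 246) = 0 - (-180)*((-6 - 30) - 246) = 0 - (-180)*(-36 - 246) = 0 - (-180)*(-282) = 0 - 1*50760 = 0 - 50760 = -50760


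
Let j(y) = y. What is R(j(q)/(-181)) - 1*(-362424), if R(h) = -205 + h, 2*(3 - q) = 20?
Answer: 65561646/181 ≈ 3.6222e+5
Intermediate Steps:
q = -7 (q = 3 - ½*20 = 3 - 10 = -7)
R(j(q)/(-181)) - 1*(-362424) = (-205 - 7/(-181)) - 1*(-362424) = (-205 - 7*(-1/181)) + 362424 = (-205 + 7/181) + 362424 = -37098/181 + 362424 = 65561646/181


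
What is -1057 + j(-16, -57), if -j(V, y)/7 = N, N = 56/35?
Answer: -5341/5 ≈ -1068.2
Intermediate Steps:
N = 8/5 (N = 56*(1/35) = 8/5 ≈ 1.6000)
j(V, y) = -56/5 (j(V, y) = -7*8/5 = -56/5)
-1057 + j(-16, -57) = -1057 - 56/5 = -5341/5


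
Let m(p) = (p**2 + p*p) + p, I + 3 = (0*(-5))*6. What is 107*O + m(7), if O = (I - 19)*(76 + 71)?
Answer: -345933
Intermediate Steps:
I = -3 (I = -3 + (0*(-5))*6 = -3 + 0*6 = -3 + 0 = -3)
m(p) = p + 2*p**2 (m(p) = (p**2 + p**2) + p = 2*p**2 + p = p + 2*p**2)
O = -3234 (O = (-3 - 19)*(76 + 71) = -22*147 = -3234)
107*O + m(7) = 107*(-3234) + 7*(1 + 2*7) = -346038 + 7*(1 + 14) = -346038 + 7*15 = -346038 + 105 = -345933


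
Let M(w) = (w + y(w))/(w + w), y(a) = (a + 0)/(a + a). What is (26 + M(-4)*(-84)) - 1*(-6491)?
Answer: 25921/4 ≈ 6480.3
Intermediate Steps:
y(a) = 1/2 (y(a) = a/((2*a)) = a*(1/(2*a)) = 1/2)
M(w) = (1/2 + w)/(2*w) (M(w) = (w + 1/2)/(w + w) = (1/2 + w)/((2*w)) = (1/2 + w)*(1/(2*w)) = (1/2 + w)/(2*w))
(26 + M(-4)*(-84)) - 1*(-6491) = (26 + ((1/4)*(1 + 2*(-4))/(-4))*(-84)) - 1*(-6491) = (26 + ((1/4)*(-1/4)*(1 - 8))*(-84)) + 6491 = (26 + ((1/4)*(-1/4)*(-7))*(-84)) + 6491 = (26 + (7/16)*(-84)) + 6491 = (26 - 147/4) + 6491 = -43/4 + 6491 = 25921/4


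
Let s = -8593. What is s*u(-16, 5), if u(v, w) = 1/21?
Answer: -8593/21 ≈ -409.19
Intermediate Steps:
u(v, w) = 1/21
s*u(-16, 5) = -8593*1/21 = -8593/21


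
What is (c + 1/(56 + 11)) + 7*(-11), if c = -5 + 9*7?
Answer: -1272/67 ≈ -18.985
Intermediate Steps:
c = 58 (c = -5 + 63 = 58)
(c + 1/(56 + 11)) + 7*(-11) = (58 + 1/(56 + 11)) + 7*(-11) = (58 + 1/67) - 77 = 3887/67 - 77 = -1272/67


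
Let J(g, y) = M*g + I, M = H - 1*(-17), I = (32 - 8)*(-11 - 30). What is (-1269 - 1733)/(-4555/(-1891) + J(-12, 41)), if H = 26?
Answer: 5676782/2831945 ≈ 2.0046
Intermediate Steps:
I = -984 (I = 24*(-41) = -984)
M = 43 (M = 26 - 1*(-17) = 26 + 17 = 43)
J(g, y) = -984 + 43*g (J(g, y) = 43*g - 984 = -984 + 43*g)
(-1269 - 1733)/(-4555/(-1891) + J(-12, 41)) = (-1269 - 1733)/(-4555/(-1891) + (-984 + 43*(-12))) = -3002/(-4555*(-1/1891) + (-984 - 516)) = -3002/(4555/1891 - 1500) = -3002/(-2831945/1891) = -3002*(-1891/2831945) = 5676782/2831945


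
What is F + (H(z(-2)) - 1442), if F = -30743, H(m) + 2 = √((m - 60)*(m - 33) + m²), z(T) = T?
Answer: -32187 + √2174 ≈ -32140.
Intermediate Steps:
H(m) = -2 + √(m² + (-60 + m)*(-33 + m)) (H(m) = -2 + √((m - 60)*(m - 33) + m²) = -2 + √((-60 + m)*(-33 + m) + m²) = -2 + √(m² + (-60 + m)*(-33 + m)))
F + (H(z(-2)) - 1442) = -30743 + ((-2 + √(1980 - 93*(-2) + 2*(-2)²)) - 1442) = -30743 + ((-2 + √(1980 + 186 + 2*4)) - 1442) = -30743 + ((-2 + √(1980 + 186 + 8)) - 1442) = -30743 + ((-2 + √2174) - 1442) = -30743 + (-1444 + √2174) = -32187 + √2174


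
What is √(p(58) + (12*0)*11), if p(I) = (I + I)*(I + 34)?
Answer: 4*√667 ≈ 103.31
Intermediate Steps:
p(I) = 2*I*(34 + I) (p(I) = (2*I)*(34 + I) = 2*I*(34 + I))
√(p(58) + (12*0)*11) = √(2*58*(34 + 58) + (12*0)*11) = √(2*58*92 + 0*11) = √(10672 + 0) = √10672 = 4*√667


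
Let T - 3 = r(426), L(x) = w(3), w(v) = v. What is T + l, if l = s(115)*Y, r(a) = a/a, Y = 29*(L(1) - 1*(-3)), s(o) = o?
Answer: 20014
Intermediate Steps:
L(x) = 3
Y = 174 (Y = 29*(3 - 1*(-3)) = 29*(3 + 3) = 29*6 = 174)
r(a) = 1
T = 4 (T = 3 + 1 = 4)
l = 20010 (l = 115*174 = 20010)
T + l = 4 + 20010 = 20014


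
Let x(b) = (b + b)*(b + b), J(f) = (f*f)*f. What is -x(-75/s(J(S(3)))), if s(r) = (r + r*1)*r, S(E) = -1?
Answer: -5625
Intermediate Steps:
J(f) = f³ (J(f) = f²*f = f³)
s(r) = 2*r² (s(r) = (r + r)*r = (2*r)*r = 2*r²)
x(b) = 4*b² (x(b) = (2*b)*(2*b) = 4*b²)
-x(-75/s(J(S(3)))) = -4*(-75/(2*((-1)³)²))² = -4*(-75/(2*(-1)²))² = -4*(-75/(2*1))² = -4*(-75/2)² = -4*5625/4 = -1*5625 = -5625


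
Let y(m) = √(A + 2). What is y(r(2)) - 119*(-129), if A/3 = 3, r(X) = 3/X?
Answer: 15351 + √11 ≈ 15354.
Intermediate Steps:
A = 9 (A = 3*3 = 9)
y(m) = √11 (y(m) = √(9 + 2) = √11)
y(r(2)) - 119*(-129) = √11 - 119*(-129) = √11 + 15351 = 15351 + √11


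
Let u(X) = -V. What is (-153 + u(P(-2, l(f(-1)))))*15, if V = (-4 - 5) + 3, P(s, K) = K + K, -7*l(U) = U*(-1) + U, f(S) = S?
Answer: -2205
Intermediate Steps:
l(U) = 0 (l(U) = -(U*(-1) + U)/7 = -(-U + U)/7 = -1/7*0 = 0)
P(s, K) = 2*K
V = -6 (V = -9 + 3 = -6)
u(X) = 6 (u(X) = -1*(-6) = 6)
(-153 + u(P(-2, l(f(-1)))))*15 = (-153 + 6)*15 = -147*15 = -2205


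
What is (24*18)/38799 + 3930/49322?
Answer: 3218281/35437857 ≈ 0.090815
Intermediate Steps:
(24*18)/38799 + 3930/49322 = 432*(1/38799) + 3930*(1/49322) = 16/1437 + 1965/24661 = 3218281/35437857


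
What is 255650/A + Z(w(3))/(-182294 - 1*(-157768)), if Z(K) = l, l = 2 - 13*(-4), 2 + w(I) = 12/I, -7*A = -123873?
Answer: 21941907079/1519054599 ≈ 14.444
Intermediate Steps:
A = 123873/7 (A = -1/7*(-123873) = 123873/7 ≈ 17696.)
w(I) = -2 + 12/I
l = 54 (l = 2 + 52 = 54)
Z(K) = 54
255650/A + Z(w(3))/(-182294 - 1*(-157768)) = 255650/(123873/7) + 54/(-182294 - 1*(-157768)) = 255650*(7/123873) + 54/(-182294 + 157768) = 1789550/123873 + 54/(-24526) = 1789550/123873 + 54*(-1/24526) = 1789550/123873 - 27/12263 = 21941907079/1519054599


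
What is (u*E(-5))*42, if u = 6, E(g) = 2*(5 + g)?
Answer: 0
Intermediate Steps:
E(g) = 10 + 2*g
(u*E(-5))*42 = (6*(10 + 2*(-5)))*42 = (6*(10 - 10))*42 = (6*0)*42 = 0*42 = 0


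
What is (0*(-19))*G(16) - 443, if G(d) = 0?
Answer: -443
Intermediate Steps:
(0*(-19))*G(16) - 443 = (0*(-19))*0 - 443 = 0*0 - 443 = 0 - 443 = -443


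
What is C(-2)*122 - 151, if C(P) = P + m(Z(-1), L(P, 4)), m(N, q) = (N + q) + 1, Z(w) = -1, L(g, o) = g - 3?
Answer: -1005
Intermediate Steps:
L(g, o) = -3 + g
m(N, q) = 1 + N + q
C(P) = -3 + 2*P (C(P) = P + (1 - 1 + (-3 + P)) = P + (-3 + P) = -3 + 2*P)
C(-2)*122 - 151 = (-3 + 2*(-2))*122 - 151 = (-3 - 4)*122 - 151 = -7*122 - 151 = -854 - 151 = -1005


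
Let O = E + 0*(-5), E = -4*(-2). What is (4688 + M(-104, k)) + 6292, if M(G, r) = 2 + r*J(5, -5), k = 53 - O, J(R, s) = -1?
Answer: 10937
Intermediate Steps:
E = 8
O = 8 (O = 8 + 0*(-5) = 8 + 0 = 8)
k = 45 (k = 53 - 1*8 = 53 - 8 = 45)
M(G, r) = 2 - r (M(G, r) = 2 + r*(-1) = 2 - r)
(4688 + M(-104, k)) + 6292 = (4688 + (2 - 1*45)) + 6292 = (4688 + (2 - 45)) + 6292 = (4688 - 43) + 6292 = 4645 + 6292 = 10937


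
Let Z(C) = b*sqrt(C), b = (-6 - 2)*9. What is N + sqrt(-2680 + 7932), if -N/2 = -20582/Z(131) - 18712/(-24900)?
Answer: -9356/6225 + 2*sqrt(1313) - 10291*sqrt(131)/2358 ≈ 21.016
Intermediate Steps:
b = -72 (b = -8*9 = -72)
Z(C) = -72*sqrt(C)
N = -9356/6225 - 10291*sqrt(131)/2358 (N = -2*(-20582*(-sqrt(131)/9432) - 18712/(-24900)) = -2*(-(-10291)*sqrt(131)/4716 - 18712*(-1/24900)) = -2*(10291*sqrt(131)/4716 + 4678/6225) = -2*(4678/6225 + 10291*sqrt(131)/4716) = -9356/6225 - 10291*sqrt(131)/2358 ≈ -51.455)
N + sqrt(-2680 + 7932) = (-9356/6225 - 10291*sqrt(131)/2358) + sqrt(-2680 + 7932) = (-9356/6225 - 10291*sqrt(131)/2358) + sqrt(5252) = (-9356/6225 - 10291*sqrt(131)/2358) + 2*sqrt(1313) = -9356/6225 + 2*sqrt(1313) - 10291*sqrt(131)/2358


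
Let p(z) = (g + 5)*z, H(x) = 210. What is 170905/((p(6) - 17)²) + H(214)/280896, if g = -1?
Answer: 163287555/46816 ≈ 3487.9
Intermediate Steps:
p(z) = 4*z (p(z) = (-1 + 5)*z = 4*z)
170905/((p(6) - 17)²) + H(214)/280896 = 170905/((4*6 - 17)²) + 210/280896 = 170905/((24 - 17)²) + 210*(1/280896) = 170905/(7²) + 5/6688 = 170905/49 + 5/6688 = 170905*(1/49) + 5/6688 = 24415/7 + 5/6688 = 163287555/46816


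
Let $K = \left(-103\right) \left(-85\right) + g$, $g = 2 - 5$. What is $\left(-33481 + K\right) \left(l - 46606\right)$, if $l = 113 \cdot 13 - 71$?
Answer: $1117948632$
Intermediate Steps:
$g = -3$ ($g = 2 - 5 = -3$)
$K = 8752$ ($K = \left(-103\right) \left(-85\right) - 3 = 8755 - 3 = 8752$)
$l = 1398$ ($l = 1469 - 71 = 1398$)
$\left(-33481 + K\right) \left(l - 46606\right) = \left(-33481 + 8752\right) \left(1398 - 46606\right) = \left(-24729\right) \left(-45208\right) = 1117948632$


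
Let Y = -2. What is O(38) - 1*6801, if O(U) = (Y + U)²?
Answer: -5505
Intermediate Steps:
O(U) = (-2 + U)²
O(38) - 1*6801 = (-2 + 38)² - 1*6801 = 36² - 6801 = 1296 - 6801 = -5505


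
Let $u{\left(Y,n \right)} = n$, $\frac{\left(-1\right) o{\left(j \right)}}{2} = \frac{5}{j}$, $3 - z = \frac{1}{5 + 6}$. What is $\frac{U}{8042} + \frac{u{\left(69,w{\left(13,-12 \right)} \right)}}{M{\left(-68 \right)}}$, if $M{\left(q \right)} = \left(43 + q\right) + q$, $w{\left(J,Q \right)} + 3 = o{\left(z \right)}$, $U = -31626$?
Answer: $- \frac{23115581}{5983248} \approx -3.8634$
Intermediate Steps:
$z = \frac{32}{11}$ ($z = 3 - \frac{1}{5 + 6} = 3 - \frac{1}{11} = \frac{32}{11} \approx 2.9091$)
$o{\left(j \right)} = - \frac{10}{j}$ ($o{\left(j \right)} = - 2 \frac{5}{j} = - \frac{10}{j}$)
$w{\left(J,Q \right)} = - \frac{103}{16}$ ($w{\left(J,Q \right)} = -3 - \frac{10}{\frac{32}{11}} = -3 - \frac{55}{16} = - \frac{103}{16}$)
$M{\left(q \right)} = 43 + 2 q$
$\frac{U}{8042} + \frac{u{\left(69,w{\left(13,-12 \right)} \right)}}{M{\left(-68 \right)}} = - \frac{31626}{8042} - \frac{103}{16 \left(43 + 2 \left(-68\right)\right)} = \left(-31626\right) \frac{1}{8042} - \frac{103}{16 \left(43 - 136\right)} = - \frac{15813}{4021} - \frac{103}{16 \left(-93\right)} = - \frac{15813}{4021} - - \frac{103}{1488} = - \frac{15813}{4021} + \frac{103}{1488} = - \frac{23115581}{5983248}$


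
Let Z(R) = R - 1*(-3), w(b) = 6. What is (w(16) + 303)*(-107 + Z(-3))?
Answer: -33063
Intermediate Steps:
Z(R) = 3 + R (Z(R) = R + 3 = 3 + R)
(w(16) + 303)*(-107 + Z(-3)) = (6 + 303)*(-107 + (3 - 3)) = 309*(-107 + 0) = 309*(-107) = -33063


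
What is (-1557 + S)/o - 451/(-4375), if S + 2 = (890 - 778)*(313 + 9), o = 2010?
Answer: 453331/26250 ≈ 17.270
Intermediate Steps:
S = 36062 (S = -2 + (890 - 778)*(313 + 9) = -2 + 112*322 = -2 + 36064 = 36062)
(-1557 + S)/o - 451/(-4375) = (-1557 + 36062)/2010 - 451/(-4375) = 34505*(1/2010) - 451*(-1/4375) = 103/6 + 451/4375 = 453331/26250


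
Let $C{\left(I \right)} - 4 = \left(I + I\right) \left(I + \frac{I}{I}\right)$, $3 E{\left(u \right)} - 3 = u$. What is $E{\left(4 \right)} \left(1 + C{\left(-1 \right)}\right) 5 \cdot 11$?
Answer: $\frac{1925}{3} \approx 641.67$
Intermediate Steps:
$E{\left(u \right)} = 1 + \frac{u}{3}$
$C{\left(I \right)} = 4 + 2 I \left(1 + I\right)$ ($C{\left(I \right)} = 4 + \left(I + I\right) \left(I + \frac{I}{I}\right) = 4 + 2 I \left(I + 1\right) = 4 + 2 I \left(1 + I\right)$)
$E{\left(4 \right)} \left(1 + C{\left(-1 \right)}\right) 5 \cdot 11 = \left(1 + \frac{1}{3} \cdot 4\right) \left(1 + \left(4 + 2 \left(-1\right) + 2 \left(-1\right)^{2}\right)\right) 5 \cdot 11 = \left(1 + \frac{4}{3}\right) \left(1 + \left(4 - 2 + 2 \cdot 1\right)\right) 5 \cdot 11 = \frac{7 \left(1 + \left(4 - 2 + 2\right)\right) 5}{3} \cdot 11 = \frac{7 \left(1 + 4\right) 5}{3} \cdot 11 = \frac{7 \cdot 5 \cdot 5}{3} \cdot 11 = \frac{7}{3} \cdot 25 \cdot 11 = \frac{175}{3} \cdot 11 = \frac{1925}{3}$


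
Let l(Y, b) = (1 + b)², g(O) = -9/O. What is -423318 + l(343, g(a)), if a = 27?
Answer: -3809858/9 ≈ -4.2332e+5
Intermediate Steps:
-423318 + l(343, g(a)) = -423318 + (1 - 9/27)² = -423318 + (1 - 9*1/27)² = -423318 + (1 - ⅓)² = -423318 + (⅔)² = -423318 + 4/9 = -3809858/9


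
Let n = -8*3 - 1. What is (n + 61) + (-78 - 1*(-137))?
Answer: 95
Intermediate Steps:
n = -25 (n = -24 - 1 = -25)
(n + 61) + (-78 - 1*(-137)) = (-25 + 61) + (-78 - 1*(-137)) = 36 + (-78 + 137) = 36 + 59 = 95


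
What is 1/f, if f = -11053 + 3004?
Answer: -1/8049 ≈ -0.00012424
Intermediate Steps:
f = -8049
1/f = 1/(-8049) = -1/8049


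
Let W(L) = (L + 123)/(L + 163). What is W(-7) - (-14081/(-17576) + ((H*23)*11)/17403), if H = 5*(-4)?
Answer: 23776175/101958376 ≈ 0.23319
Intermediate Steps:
W(L) = (123 + L)/(163 + L)
H = -20
W(-7) - (-14081/(-17576) + ((H*23)*11)/17403) = (123 - 7)/(163 - 7) - (-14081/(-17576) + (-20*23*11)/17403) = 116/156 - (-14081*(-1/17576) - 460*11*(1/17403)) = (1/156)*116 - (14081/17576 - 5060*1/17403) = 29/39 - (14081/17576 - 5060/17403) = 29/39 - 1*156117083/305875128 = 29/39 - 156117083/305875128 = 23776175/101958376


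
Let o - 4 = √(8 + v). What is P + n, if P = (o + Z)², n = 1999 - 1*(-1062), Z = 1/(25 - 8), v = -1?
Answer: 891413/289 + 138*√7/17 ≈ 3106.0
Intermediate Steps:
Z = 1/17 ≈ 0.058824
n = 3061 (n = 1999 + 1062 = 3061)
o = 4 + √7 (o = 4 + √(8 - 1) = 4 + √7 ≈ 6.6458)
P = (69/17 + √7)² (P = ((4 + √7) + 1/17)² = (69/17 + √7)² ≈ 44.951)
P + n = (6784/289 + 138*√7/17) + 3061 = 891413/289 + 138*√7/17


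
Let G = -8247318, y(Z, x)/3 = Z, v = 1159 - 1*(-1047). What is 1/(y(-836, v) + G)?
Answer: -1/8249826 ≈ -1.2121e-7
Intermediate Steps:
v = 2206 (v = 1159 + 1047 = 2206)
y(Z, x) = 3*Z
1/(y(-836, v) + G) = 1/(3*(-836) - 8247318) = 1/(-2508 - 8247318) = 1/(-8249826) = -1/8249826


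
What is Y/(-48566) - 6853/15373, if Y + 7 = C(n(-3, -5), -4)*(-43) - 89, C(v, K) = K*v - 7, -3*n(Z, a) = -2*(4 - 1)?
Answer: -341262575/746605118 ≈ -0.45709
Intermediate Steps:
n(Z, a) = 2 (n(Z, a) = -(-2)*(4 - 1)/3 = -(-2)*3/3 = -1/3*(-6) = 2)
C(v, K) = -7 + K*v
Y = 549 (Y = -7 + ((-7 - 4*2)*(-43) - 89) = -7 + ((-7 - 8)*(-43) - 89) = -7 + (-15*(-43) - 89) = -7 + (645 - 89) = -7 + 556 = 549)
Y/(-48566) - 6853/15373 = 549/(-48566) - 6853/15373 = 549*(-1/48566) - 6853*1/15373 = -549/48566 - 6853/15373 = -341262575/746605118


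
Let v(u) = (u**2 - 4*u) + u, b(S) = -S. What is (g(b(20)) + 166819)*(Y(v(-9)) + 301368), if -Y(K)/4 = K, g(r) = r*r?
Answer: 50322216984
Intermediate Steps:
g(r) = r**2
v(u) = u**2 - 3*u
Y(K) = -4*K
(g(b(20)) + 166819)*(Y(v(-9)) + 301368) = ((-1*20)**2 + 166819)*(-(-36)*(-3 - 9) + 301368) = ((-20)**2 + 166819)*(-(-36)*(-12) + 301368) = (400 + 166819)*(-4*108 + 301368) = 167219*(-432 + 301368) = 167219*300936 = 50322216984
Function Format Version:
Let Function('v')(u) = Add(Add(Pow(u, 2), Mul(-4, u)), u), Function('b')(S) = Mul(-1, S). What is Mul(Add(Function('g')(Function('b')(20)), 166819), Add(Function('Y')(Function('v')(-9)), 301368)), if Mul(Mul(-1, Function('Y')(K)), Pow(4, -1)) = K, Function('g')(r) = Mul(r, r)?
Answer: 50322216984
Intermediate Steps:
Function('g')(r) = Pow(r, 2)
Function('v')(u) = Add(Pow(u, 2), Mul(-3, u))
Function('Y')(K) = Mul(-4, K)
Mul(Add(Function('g')(Function('b')(20)), 166819), Add(Function('Y')(Function('v')(-9)), 301368)) = Mul(Add(Pow(Mul(-1, 20), 2), 166819), Add(Mul(-4, Mul(-9, Add(-3, -9))), 301368)) = Mul(Add(Pow(-20, 2), 166819), Add(Mul(-4, Mul(-9, -12)), 301368)) = Mul(Add(400, 166819), Add(Mul(-4, 108), 301368)) = Mul(167219, Add(-432, 301368)) = Mul(167219, 300936) = 50322216984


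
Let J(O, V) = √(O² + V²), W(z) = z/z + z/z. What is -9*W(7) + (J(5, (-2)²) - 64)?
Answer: -82 + √41 ≈ -75.597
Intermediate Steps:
W(z) = 2 (W(z) = 1 + 1 = 2)
-9*W(7) + (J(5, (-2)²) - 64) = -9*2 + (√(5² + ((-2)²)²) - 64) = -18 + (√(25 + 4²) - 64) = -18 + (√(25 + 16) - 64) = -18 + (√41 - 64) = -18 + (-64 + √41) = -82 + √41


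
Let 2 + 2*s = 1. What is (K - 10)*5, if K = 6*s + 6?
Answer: -35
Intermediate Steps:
s = -1/2 (s = -1 + (1/2)*1 = -1 + 1/2 = -1/2 ≈ -0.50000)
K = 3 (K = 6*(-1/2) + 6 = -3 + 6 = 3)
(K - 10)*5 = (3 - 10)*5 = -7*5 = -35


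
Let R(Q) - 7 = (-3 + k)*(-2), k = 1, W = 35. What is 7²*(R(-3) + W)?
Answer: 2254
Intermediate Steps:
R(Q) = 11 (R(Q) = 7 + (-3 + 1)*(-2) = 7 - 2*(-2) = 7 + 4 = 11)
7²*(R(-3) + W) = 7²*(11 + 35) = 49*46 = 2254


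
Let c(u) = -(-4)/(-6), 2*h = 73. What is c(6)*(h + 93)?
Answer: -259/3 ≈ -86.333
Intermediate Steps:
h = 73/2 (h = (1/2)*73 = 73/2 ≈ 36.500)
c(u) = -2/3 (c(u) = -(-4)*(-1)/6 = -2*1/3 = -2/3)
c(6)*(h + 93) = -2*(73/2 + 93)/3 = -2/3*259/2 = -259/3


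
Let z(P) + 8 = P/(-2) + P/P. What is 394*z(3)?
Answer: -3349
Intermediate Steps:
z(P) = -7 - P/2 (z(P) = -8 + (P/(-2) + P/P) = -8 + (P*(-½) + 1) = -8 + (-P/2 + 1) = -8 + (1 - P/2) = -7 - P/2)
394*z(3) = 394*(-7 - ½*3) = 394*(-7 - 3/2) = 394*(-17/2) = -3349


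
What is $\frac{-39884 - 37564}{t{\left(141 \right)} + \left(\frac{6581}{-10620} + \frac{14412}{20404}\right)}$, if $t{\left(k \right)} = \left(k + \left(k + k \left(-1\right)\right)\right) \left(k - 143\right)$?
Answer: $\frac{4195561073760}{15271984661} \approx 274.72$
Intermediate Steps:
$t{\left(k \right)} = k \left(-143 + k\right)$ ($t{\left(k \right)} = \left(k + \left(k - k\right)\right) \left(-143 + k\right) = \left(k + 0\right) \left(-143 + k\right) = k \left(-143 + k\right)$)
$\frac{-39884 - 37564}{t{\left(141 \right)} + \left(\frac{6581}{-10620} + \frac{14412}{20404}\right)} = \frac{-39884 - 37564}{141 \left(-143 + 141\right) + \left(\frac{6581}{-10620} + \frac{14412}{20404}\right)} = - \frac{77448}{141 \left(-2\right) + \left(6581 \left(- \frac{1}{10620}\right) + 14412 \cdot \frac{1}{20404}\right)} = - \frac{77448}{-282 + \left(- \frac{6581}{10620} + \frac{3603}{5101}\right)} = - \frac{77448}{-282 + \frac{4694179}{54172620}} = - \frac{77448}{- \frac{15271984661}{54172620}} = \left(-77448\right) \left(- \frac{54172620}{15271984661}\right) = \frac{4195561073760}{15271984661}$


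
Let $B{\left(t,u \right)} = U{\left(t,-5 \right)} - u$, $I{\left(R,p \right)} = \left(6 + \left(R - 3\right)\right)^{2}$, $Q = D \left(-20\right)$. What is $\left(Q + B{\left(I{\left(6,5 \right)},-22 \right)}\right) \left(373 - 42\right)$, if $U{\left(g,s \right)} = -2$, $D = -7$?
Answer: $52960$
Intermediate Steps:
$Q = 140$ ($Q = \left(-7\right) \left(-20\right) = 140$)
$I{\left(R,p \right)} = \left(3 + R\right)^{2}$ ($I{\left(R,p \right)} = \left(6 + \left(R - 3\right)\right)^{2} = \left(6 + \left(-3 + R\right)\right)^{2} = \left(3 + R\right)^{2}$)
$B{\left(t,u \right)} = -2 - u$
$\left(Q + B{\left(I{\left(6,5 \right)},-22 \right)}\right) \left(373 - 42\right) = \left(140 - -20\right) \left(373 - 42\right) = \left(140 + \left(-2 + 22\right)\right) 331 = \left(140 + 20\right) 331 = 160 \cdot 331 = 52960$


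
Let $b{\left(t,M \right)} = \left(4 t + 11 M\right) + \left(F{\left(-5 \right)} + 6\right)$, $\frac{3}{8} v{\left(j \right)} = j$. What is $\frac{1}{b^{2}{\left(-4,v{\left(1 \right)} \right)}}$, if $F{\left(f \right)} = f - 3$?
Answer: $\frac{9}{1156} \approx 0.0077855$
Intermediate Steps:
$v{\left(j \right)} = \frac{8 j}{3}$
$F{\left(f \right)} = -3 + f$ ($F{\left(f \right)} = f - 3 = -3 + f$)
$b{\left(t,M \right)} = -2 + 4 t + 11 M$ ($b{\left(t,M \right)} = \left(4 t + 11 M\right) + \left(\left(-3 - 5\right) + 6\right) = \left(4 t + 11 M\right) + \left(-8 + 6\right) = \left(4 t + 11 M\right) - 2 = -2 + 4 t + 11 M$)
$\frac{1}{b^{2}{\left(-4,v{\left(1 \right)} \right)}} = \frac{1}{\left(-2 + 4 \left(-4\right) + 11 \cdot \frac{8}{3} \cdot 1\right)^{2}} = \frac{1}{\left(-2 - 16 + 11 \cdot \frac{8}{3}\right)^{2}} = \frac{1}{\left(-2 - 16 + \frac{88}{3}\right)^{2}} = \frac{1}{\left(\frac{34}{3}\right)^{2}} = \frac{1}{\frac{1156}{9}} = \frac{9}{1156}$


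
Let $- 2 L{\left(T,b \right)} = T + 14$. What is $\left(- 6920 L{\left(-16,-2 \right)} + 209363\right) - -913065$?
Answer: $1115508$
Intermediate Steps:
$L{\left(T,b \right)} = -7 - \frac{T}{2}$ ($L{\left(T,b \right)} = - \frac{T + 14}{2} = - \frac{14 + T}{2} = -7 - \frac{T}{2}$)
$\left(- 6920 L{\left(-16,-2 \right)} + 209363\right) - -913065 = \left(- 6920 \left(-7 - -8\right) + 209363\right) - -913065 = \left(- 6920 \left(-7 + 8\right) + 209363\right) + 913065 = \left(\left(-6920\right) 1 + 209363\right) + 913065 = \left(-6920 + 209363\right) + 913065 = 202443 + 913065 = 1115508$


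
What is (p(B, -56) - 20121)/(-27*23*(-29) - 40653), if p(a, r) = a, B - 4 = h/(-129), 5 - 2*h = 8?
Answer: 192229/216376 ≈ 0.88840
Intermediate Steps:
h = -3/2 (h = 5/2 - 1/2*8 = 5/2 - 4 = -3/2 ≈ -1.5000)
B = 345/86 (B = 4 - 3/2/(-129) = 4 - 3/2*(-1/129) = 4 + 1/86 = 345/86 ≈ 4.0116)
(p(B, -56) - 20121)/(-27*23*(-29) - 40653) = (345/86 - 20121)/(-27*23*(-29) - 40653) = -1730061/(86*(-621*(-29) - 40653)) = -1730061/(86*(18009 - 40653)) = -1730061/86/(-22644) = -1730061/86*(-1/22644) = 192229/216376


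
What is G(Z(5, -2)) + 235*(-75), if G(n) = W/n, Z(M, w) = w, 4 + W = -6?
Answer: -17620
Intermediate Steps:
W = -10 (W = -4 - 6 = -10)
G(n) = -10/n
G(Z(5, -2)) + 235*(-75) = -10/(-2) + 235*(-75) = -10*(-½) - 17625 = 5 - 17625 = -17620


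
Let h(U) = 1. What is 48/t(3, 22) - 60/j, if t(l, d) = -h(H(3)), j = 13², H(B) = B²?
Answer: -8172/169 ≈ -48.355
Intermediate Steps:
j = 169
t(l, d) = -1 (t(l, d) = -1*1 = -1)
48/t(3, 22) - 60/j = 48/(-1) - 60/169 = 48*(-1) - 60*1/169 = -48 - 60/169 = -8172/169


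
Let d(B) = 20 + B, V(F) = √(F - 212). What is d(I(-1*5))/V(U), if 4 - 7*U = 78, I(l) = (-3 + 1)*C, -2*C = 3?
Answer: -23*I*√10906/1558 ≈ -1.5417*I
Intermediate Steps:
C = -3/2 (C = -½*3 = -3/2 ≈ -1.5000)
I(l) = 3 (I(l) = (-3 + 1)*(-3/2) = -2*(-3/2) = 3)
U = -74/7 (U = 4/7 - ⅐*78 = 4/7 - 78/7 = -74/7 ≈ -10.571)
V(F) = √(-212 + F)
d(I(-1*5))/V(U) = (20 + 3)/(√(-212 - 74/7)) = 23/(√(-1558/7)) = 23/((I*√10906/7)) = 23*(-I*√10906/1558) = -23*I*√10906/1558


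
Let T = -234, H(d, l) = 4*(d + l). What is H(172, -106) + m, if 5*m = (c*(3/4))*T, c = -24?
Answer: 5532/5 ≈ 1106.4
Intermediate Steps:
H(d, l) = 4*d + 4*l
m = 4212/5 (m = (-72/4*(-234))/5 = (-24*¾*(-234))/5 = (-18*(-234))/5 = (⅕)*4212 = 4212/5 ≈ 842.40)
H(172, -106) + m = (4*172 + 4*(-106)) + 4212/5 = (688 - 424) + 4212/5 = 264 + 4212/5 = 5532/5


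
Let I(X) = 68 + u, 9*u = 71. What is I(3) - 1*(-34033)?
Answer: 306980/9 ≈ 34109.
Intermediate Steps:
u = 71/9 (u = (⅑)*71 = 71/9 ≈ 7.8889)
I(X) = 683/9 (I(X) = 68 + 71/9 = 683/9)
I(3) - 1*(-34033) = 683/9 - 1*(-34033) = 683/9 + 34033 = 306980/9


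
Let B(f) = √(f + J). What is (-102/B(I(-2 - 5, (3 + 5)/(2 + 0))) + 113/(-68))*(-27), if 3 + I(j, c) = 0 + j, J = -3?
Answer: 3051/68 - 2754*I*√13/13 ≈ 44.868 - 763.82*I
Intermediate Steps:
I(j, c) = -3 + j (I(j, c) = -3 + (0 + j) = -3 + j)
B(f) = √(-3 + f) (B(f) = √(f - 3) = √(-3 + f))
(-102/B(I(-2 - 5, (3 + 5)/(2 + 0))) + 113/(-68))*(-27) = (-102/√(-3 + (-3 + (-2 - 5))) + 113/(-68))*(-27) = (-102/√(-3 + (-3 - 7)) + 113*(-1/68))*(-27) = (-102/√(-3 - 10) - 113/68)*(-27) = (-102*(-I*√13/13) - 113/68)*(-27) = (-(-102)*I*√13/13 - 113/68)*(-27) = (102*I*√13/13 - 113/68)*(-27) = (-113/68 + 102*I*√13/13)*(-27) = 3051/68 - 2754*I*√13/13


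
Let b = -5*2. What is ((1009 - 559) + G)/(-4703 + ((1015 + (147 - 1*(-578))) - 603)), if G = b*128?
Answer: 415/1783 ≈ 0.23275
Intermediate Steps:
b = -10
G = -1280 (G = -10*128 = -1280)
((1009 - 559) + G)/(-4703 + ((1015 + (147 - 1*(-578))) - 603)) = ((1009 - 559) - 1280)/(-4703 + ((1015 + (147 - 1*(-578))) - 603)) = (450 - 1280)/(-4703 + ((1015 + (147 + 578)) - 603)) = -830/(-4703 + ((1015 + 725) - 603)) = -830/(-4703 + (1740 - 603)) = -830/(-4703 + 1137) = -830/(-3566) = -830*(-1/3566) = 415/1783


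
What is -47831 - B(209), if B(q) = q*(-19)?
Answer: -43860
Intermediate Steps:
B(q) = -19*q
-47831 - B(209) = -47831 - (-19)*209 = -47831 - 1*(-3971) = -47831 + 3971 = -43860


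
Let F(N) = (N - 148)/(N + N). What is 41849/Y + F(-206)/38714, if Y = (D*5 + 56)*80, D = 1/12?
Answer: 125156283441/13497829670 ≈ 9.2723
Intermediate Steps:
D = 1/12 ≈ 0.083333
F(N) = (-148 + N)/(2*N) (F(N) = (-148 + N)/((2*N)) = (-148 + N)*(1/(2*N)) = (-148 + N)/(2*N))
Y = 13540/3 (Y = ((1/12)*5 + 56)*80 = (5/12 + 56)*80 = (677/12)*80 = 13540/3 ≈ 4513.3)
41849/Y + F(-206)/38714 = 41849/(13540/3) + ((½)*(-148 - 206)/(-206))/38714 = 41849*(3/13540) + ((½)*(-1/206)*(-354))*(1/38714) = 125547/13540 + (177/206)*(1/38714) = 125547/13540 + 177/7975084 = 125156283441/13497829670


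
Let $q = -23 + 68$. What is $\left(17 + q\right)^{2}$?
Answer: $3844$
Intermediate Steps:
$q = 45$
$\left(17 + q\right)^{2} = \left(17 + 45\right)^{2} = 62^{2} = 3844$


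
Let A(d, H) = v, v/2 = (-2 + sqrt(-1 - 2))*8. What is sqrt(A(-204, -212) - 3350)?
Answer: sqrt(-3382 + 16*I*sqrt(3)) ≈ 0.2383 + 58.155*I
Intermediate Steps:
v = -32 + 16*I*sqrt(3) (v = 2*((-2 + sqrt(-1 - 2))*8) = 2*((-2 + sqrt(-3))*8) = 2*((-2 + I*sqrt(3))*8) = 2*(-16 + 8*I*sqrt(3)) = -32 + 16*I*sqrt(3) ≈ -32.0 + 27.713*I)
A(d, H) = -32 + 16*I*sqrt(3)
sqrt(A(-204, -212) - 3350) = sqrt((-32 + 16*I*sqrt(3)) - 3350) = sqrt(-3382 + 16*I*sqrt(3))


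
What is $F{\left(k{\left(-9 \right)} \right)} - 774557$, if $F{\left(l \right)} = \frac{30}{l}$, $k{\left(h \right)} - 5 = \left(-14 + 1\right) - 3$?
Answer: $- \frac{8520157}{11} \approx -7.7456 \cdot 10^{5}$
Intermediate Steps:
$k{\left(h \right)} = -11$ ($k{\left(h \right)} = 5 + \left(\left(-14 + 1\right) - 3\right) = 5 - 16 = -11$)
$F{\left(k{\left(-9 \right)} \right)} - 774557 = \frac{30}{-11} - 774557 = 30 \left(- \frac{1}{11}\right) - 774557 = - \frac{30}{11} - 774557 = - \frac{8520157}{11}$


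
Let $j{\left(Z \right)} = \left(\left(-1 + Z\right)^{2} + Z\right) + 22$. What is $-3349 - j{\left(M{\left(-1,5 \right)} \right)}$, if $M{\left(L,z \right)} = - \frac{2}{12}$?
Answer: $- \frac{121399}{36} \approx -3372.2$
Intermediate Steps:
$M{\left(L,z \right)} = - \frac{1}{6}$ ($M{\left(L,z \right)} = \left(-2\right) \frac{1}{12} = - \frac{1}{6}$)
$j{\left(Z \right)} = 22 + Z + \left(-1 + Z\right)^{2}$ ($j{\left(Z \right)} = \left(Z + \left(-1 + Z\right)^{2}\right) + 22 = 22 + Z + \left(-1 + Z\right)^{2}$)
$-3349 - j{\left(M{\left(-1,5 \right)} \right)} = -3349 - \left(23 + \left(- \frac{1}{6}\right)^{2} - - \frac{1}{6}\right) = -3349 - \left(23 + \frac{1}{36} + \frac{1}{6}\right) = -3349 - \frac{835}{36} = - \frac{121399}{36}$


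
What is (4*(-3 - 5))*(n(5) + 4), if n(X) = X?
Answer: -288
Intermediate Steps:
(4*(-3 - 5))*(n(5) + 4) = (4*(-3 - 5))*(5 + 4) = (4*(-8))*9 = -32*9 = -288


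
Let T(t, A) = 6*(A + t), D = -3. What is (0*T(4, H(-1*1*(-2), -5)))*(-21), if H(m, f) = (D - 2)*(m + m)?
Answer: 0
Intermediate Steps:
H(m, f) = -10*m (H(m, f) = (-3 - 2)*(m + m) = -10*m)
T(t, A) = 6*A + 6*t
(0*T(4, H(-1*1*(-2), -5)))*(-21) = (0*(6*(-10*(-1*1)*(-2)) + 6*4))*(-21) = (0*(6*(-(-10)*(-2)) + 24))*(-21) = (0*(6*(-10*2) + 24))*(-21) = (0*(6*(-20) + 24))*(-21) = (0*(-120 + 24))*(-21) = (0*(-96))*(-21) = 0*(-21) = 0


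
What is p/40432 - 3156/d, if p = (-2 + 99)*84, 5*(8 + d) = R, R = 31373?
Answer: -13668417/45244852 ≈ -0.30210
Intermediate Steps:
d = 31333/5 (d = -8 + (⅕)*31373 = -8 + 31373/5 = 31333/5 ≈ 6266.6)
p = 8148 (p = 97*84 = 8148)
p/40432 - 3156/d = 8148/40432 - 3156/31333/5 = 8148*(1/40432) - 3156*5/31333 = 291/1444 - 15780/31333 = -13668417/45244852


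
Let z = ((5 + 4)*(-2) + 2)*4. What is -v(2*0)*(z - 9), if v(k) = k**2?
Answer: 0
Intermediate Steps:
z = -64 (z = (9*(-2) + 2)*4 = (-18 + 2)*4 = -16*4 = -64)
-v(2*0)*(z - 9) = -(2*0)**2*(-64 - 9) = -0**2*(-73) = -0*(-73) = -1*0 = 0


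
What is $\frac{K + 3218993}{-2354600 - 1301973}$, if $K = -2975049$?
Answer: $- \frac{243944}{3656573} \approx -0.066714$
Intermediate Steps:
$\frac{K + 3218993}{-2354600 - 1301973} = \frac{-2975049 + 3218993}{-2354600 - 1301973} = \frac{243944}{-3656573} = 243944 \left(- \frac{1}{3656573}\right) = - \frac{243944}{3656573}$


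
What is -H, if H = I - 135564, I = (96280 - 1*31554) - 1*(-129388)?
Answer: -58550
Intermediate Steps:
I = 194114 (I = (96280 - 31554) + 129388 = 64726 + 129388 = 194114)
H = 58550 (H = 194114 - 135564 = 58550)
-H = -1*58550 = -58550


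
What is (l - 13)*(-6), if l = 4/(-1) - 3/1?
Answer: 120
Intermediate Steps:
l = -7 (l = 4*(-1) - 3*1 = -4 - 3 = -7)
(l - 13)*(-6) = (-7 - 13)*(-6) = -20*(-6) = 120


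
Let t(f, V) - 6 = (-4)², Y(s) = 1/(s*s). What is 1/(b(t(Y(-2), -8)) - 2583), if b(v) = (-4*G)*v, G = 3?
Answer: -1/2847 ≈ -0.00035125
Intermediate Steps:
Y(s) = s⁻² (Y(s) = 1/s² = s⁻²)
t(f, V) = 22 (t(f, V) = 6 + (-4)² = 6 + 16 = 22)
b(v) = -12*v (b(v) = (-4*3)*v = -12*v)
1/(b(t(Y(-2), -8)) - 2583) = 1/(-12*22 - 2583) = 1/(-264 - 2583) = 1/(-2847) = -1/2847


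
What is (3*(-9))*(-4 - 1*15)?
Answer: 513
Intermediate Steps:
(3*(-9))*(-4 - 1*15) = -27*(-4 - 15) = -27*(-19) = 513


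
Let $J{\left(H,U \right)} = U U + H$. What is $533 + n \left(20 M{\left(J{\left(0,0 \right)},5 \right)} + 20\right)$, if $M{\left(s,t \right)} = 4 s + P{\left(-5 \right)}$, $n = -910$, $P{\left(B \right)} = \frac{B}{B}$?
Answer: $-35867$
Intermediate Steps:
$P{\left(B \right)} = 1$
$J{\left(H,U \right)} = H + U^{2}$ ($J{\left(H,U \right)} = U^{2} + H = H + U^{2}$)
$M{\left(s,t \right)} = 1 + 4 s$ ($M{\left(s,t \right)} = 4 s + 1 = 1 + 4 s$)
$533 + n \left(20 M{\left(J{\left(0,0 \right)},5 \right)} + 20\right) = 533 - 910 \left(20 \left(1 + 4 \left(0 + 0^{2}\right)\right) + 20\right) = 533 - 910 \left(20 \left(1 + 4 \left(0 + 0\right)\right) + 20\right) = 533 - 910 \left(20 \left(1 + 4 \cdot 0\right) + 20\right) = 533 - 910 \left(20 \left(1 + 0\right) + 20\right) = 533 - 910 \left(20 \cdot 1 + 20\right) = 533 - 910 \left(20 + 20\right) = 533 - 36400 = -35867$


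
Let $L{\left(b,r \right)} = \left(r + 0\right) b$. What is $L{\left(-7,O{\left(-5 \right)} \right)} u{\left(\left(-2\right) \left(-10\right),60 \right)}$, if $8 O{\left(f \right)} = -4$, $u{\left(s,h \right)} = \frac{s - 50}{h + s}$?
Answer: $- \frac{21}{16} \approx -1.3125$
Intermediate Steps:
$u{\left(s,h \right)} = \frac{-50 + s}{h + s}$
$O{\left(f \right)} = - \frac{1}{2}$ ($O{\left(f \right)} = \frac{1}{8} \left(-4\right) = - \frac{1}{2}$)
$L{\left(b,r \right)} = b r$ ($L{\left(b,r \right)} = r b = b r$)
$L{\left(-7,O{\left(-5 \right)} \right)} u{\left(\left(-2\right) \left(-10\right),60 \right)} = \left(-7\right) \left(- \frac{1}{2}\right) \frac{-50 - -20}{60 - -20} = \frac{7 \frac{-50 + 20}{60 + 20}}{2} = \frac{7 \cdot \frac{1}{80} \left(-30\right)}{2} = \frac{7}{2} \left(- \frac{3}{8}\right) = - \frac{21}{16}$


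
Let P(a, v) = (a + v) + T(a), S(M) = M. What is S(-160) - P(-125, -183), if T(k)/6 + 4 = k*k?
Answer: -93578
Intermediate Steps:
T(k) = -24 + 6*k² (T(k) = -24 + 6*(k*k) = -24 + 6*k²)
P(a, v) = -24 + a + v + 6*a² (P(a, v) = (a + v) + (-24 + 6*a²) = -24 + a + v + 6*a²)
S(-160) - P(-125, -183) = -160 - (-24 - 125 - 183 + 6*(-125)²) = -160 - (-24 - 125 - 183 + 6*15625) = -160 - (-24 - 125 - 183 + 93750) = -160 - 1*93418 = -160 - 93418 = -93578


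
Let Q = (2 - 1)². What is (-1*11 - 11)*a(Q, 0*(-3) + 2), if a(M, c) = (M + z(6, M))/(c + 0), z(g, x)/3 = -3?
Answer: 88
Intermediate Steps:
z(g, x) = -9 (z(g, x) = 3*(-3) = -9)
Q = 1 (Q = 1² = 1)
a(M, c) = (-9 + M)/c (a(M, c) = (M - 9)/(c + 0) = (-9 + M)/c)
(-1*11 - 11)*a(Q, 0*(-3) + 2) = (-1*11 - 11)*((-9 + 1)/(0*(-3) + 2)) = (-11 - 11)*(-8/(0 + 2)) = -22*(-8)/2 = -11*(-8) = -22*(-4) = 88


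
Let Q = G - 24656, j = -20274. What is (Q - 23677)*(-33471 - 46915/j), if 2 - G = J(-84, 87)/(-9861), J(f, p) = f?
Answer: 35932084353899825/22213546 ≈ 1.6176e+9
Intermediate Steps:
G = 6546/3287 (G = 2 - (-84)/(-9861) = 2 - (-84)*(-1)/9861 = 2 - 1*28/3287 = 2 - 28/3287 = 6546/3287 ≈ 1.9915)
Q = -81037726/3287 (Q = 6546/3287 - 24656 = -81037726/3287 ≈ -24654.)
(Q - 23677)*(-33471 - 46915/j) = (-81037726/3287 - 23677)*(-33471 - 46915/(-20274)) = -158864025*(-33471 - 46915*(-1/20274))/3287 = -158864025*(-33471 + 46915/20274)/3287 = -158864025/3287*(-678544139/20274) = 35932084353899825/22213546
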